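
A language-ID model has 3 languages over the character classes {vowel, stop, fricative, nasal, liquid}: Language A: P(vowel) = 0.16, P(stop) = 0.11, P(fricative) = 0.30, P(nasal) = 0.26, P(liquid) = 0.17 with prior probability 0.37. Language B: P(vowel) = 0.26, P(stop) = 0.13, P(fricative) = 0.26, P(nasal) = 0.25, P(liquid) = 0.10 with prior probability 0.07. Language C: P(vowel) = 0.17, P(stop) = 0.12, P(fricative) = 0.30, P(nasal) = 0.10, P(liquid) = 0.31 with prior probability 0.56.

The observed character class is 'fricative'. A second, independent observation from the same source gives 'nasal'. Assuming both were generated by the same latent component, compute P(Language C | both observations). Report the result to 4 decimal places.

P(component k | x) = π_k·f_k(x) / marginal(x), where marginal(x) = Σ_j π_j·f_j(x).
Since both observations come from the same component, the likelihood for component k is f_k(x₁)·f_k(x₂).
  f_A = [0.3] × [0.26] = 0.078
  f_B = [0.26] × [0.25] = 0.065
  f_C = [0.3] × [0.1] = 0.03
Prior × likelihood for each component:
  π_A·f_A = 0.37 × 0.078 = 0.02886
  π_B·f_B = 0.07 × 0.065 = 0.00455
  π_C·f_C = 0.56 × 0.03 = 0.0168
Sum: 0.02886 + 0.00455 + 0.0168 = 0.05021
P(Language C | x₁,x₂) ≈ 0.3346

0.3346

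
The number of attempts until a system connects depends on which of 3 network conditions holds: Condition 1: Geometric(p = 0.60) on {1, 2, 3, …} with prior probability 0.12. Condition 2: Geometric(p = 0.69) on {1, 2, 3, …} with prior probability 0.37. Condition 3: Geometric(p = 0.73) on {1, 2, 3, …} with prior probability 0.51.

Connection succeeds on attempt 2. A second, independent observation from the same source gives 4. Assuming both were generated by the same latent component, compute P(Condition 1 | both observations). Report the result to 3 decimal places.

Apply Bayes' rule: the posterior for each component is proportional to its prior times its likelihood at x.
Since both observations come from the same component, the likelihood for component k is f_k(x₁)·f_k(x₂).
  f_1 = [0.60·(1−0.60)^1 = 0.60·0.4 = 0.24] × [0.0384] = 0.009216
  f_2 = [0.69·(1−0.69)^1 = 0.69·0.31 = 0.2139] × [0.0205558] = 0.00439688
  f_3 = [0.73·(1−0.73)^1 = 0.73·0.27 = 0.1971] × [0.0143686] = 0.00283205
Prior × likelihood for each component:
  w_1·f_1 = 0.12 × 0.009216 = 0.00110592
  w_2·f_2 = 0.37 × 0.00439688 = 0.00162685
  w_3·f_3 = 0.51 × 0.00283205 = 0.00144435
Evidence: 0.00110592 + 0.00162685 + 0.00144435 = 0.00417711
P(Condition 1 | x₁, x₂) ≈ 0.265

0.265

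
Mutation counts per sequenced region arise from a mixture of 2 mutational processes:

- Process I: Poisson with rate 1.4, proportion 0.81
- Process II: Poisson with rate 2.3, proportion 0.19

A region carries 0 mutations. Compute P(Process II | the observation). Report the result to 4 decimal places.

P(component k | x) = w_k·f_k(x) / marginal(x), where marginal(x) = Σ_j w_j·f_j(x).
Component likelihoods at x = 0 mutations:
  f_I = e^(−1.4)·1.4^0/0! = 0.246597
  f_II = e^(−2.3)·2.3^0/0! = 0.100259
Multiply by the mixture weights:
  w_I·f_I = 0.81 × 0.246597 = 0.199744
  w_II·f_II = 0.19 × 0.100259 = 0.0190492
Sum: 0.199744 + 0.0190492 = 0.218793
So the posterior for Process II is 0.0190492 / 0.218793 ≈ 0.0871.

0.0871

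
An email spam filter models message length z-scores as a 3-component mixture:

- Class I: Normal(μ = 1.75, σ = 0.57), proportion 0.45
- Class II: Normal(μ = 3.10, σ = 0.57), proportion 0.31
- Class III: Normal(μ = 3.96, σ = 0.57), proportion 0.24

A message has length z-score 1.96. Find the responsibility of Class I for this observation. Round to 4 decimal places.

0.9083

Posterior ∝ prior × likelihood, so P(k | x) ∝ π_k f_k(x); normalise over all components.
Evaluate each component's likelihood at the observed value:
  f_I = 0.653975
  f_II = 0.094721
  f_III = 0.00148467
Multiply by the mixture weights:
  π_I·f_I = 0.45 × 0.653975 = 0.294289
  π_II·f_II = 0.31 × 0.094721 = 0.0293635
  π_III·f_III = 0.24 × 0.00148467 = 0.000356322
Normaliser: 0.294289 + 0.0293635 + 0.000356322 = 0.324008
So the posterior for Class I is 0.294289 / 0.324008 ≈ 0.9083.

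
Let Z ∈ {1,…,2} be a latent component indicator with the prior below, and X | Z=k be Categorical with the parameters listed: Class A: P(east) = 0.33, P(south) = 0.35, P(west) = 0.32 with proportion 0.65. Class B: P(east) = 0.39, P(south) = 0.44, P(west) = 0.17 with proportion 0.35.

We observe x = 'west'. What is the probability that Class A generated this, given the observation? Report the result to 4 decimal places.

0.7776

By Bayes' theorem, P(k | x) = π_k f_k(x) / Σ_j π_j f_j(x).
Component likelihoods at x = 'west':
  f_A = 0.32
  f_B = 0.17
Weight by the priors:
  π_A·f_A = 0.65 × 0.32 = 0.208
  π_B·f_B = 0.35 × 0.17 = 0.0595
Evidence: 0.208 + 0.0595 = 0.2675
P(Class A | x) = 0.208 / 0.2675 ≈ 0.7776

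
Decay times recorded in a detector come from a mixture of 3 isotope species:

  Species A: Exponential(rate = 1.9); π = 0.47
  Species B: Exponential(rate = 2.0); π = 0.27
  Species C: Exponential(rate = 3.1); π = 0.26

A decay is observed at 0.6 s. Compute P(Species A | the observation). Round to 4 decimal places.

0.4978

Posterior ∝ prior × likelihood, so P(k | x) ∝ π_k f_k(x); normalise over all components.
Exponential densities:
  f_A = 1.9·e^(−1.9·0.6) = 1.9·e^(−1.1400) = 0.607656
  f_B = 2.0·e^(−2.0·0.6) = 2.0·e^(−1.2000) = 0.602388
  f_C = 3.1·e^(−3.1·0.6) = 3.1·e^(−1.8600) = 0.482585
Unnormalised posteriors:
  π_A·f_A = 0.47 × 0.607656 = 0.285598
  π_B·f_B = 0.27 × 0.602388 = 0.162645
  π_C·f_C = 0.26 × 0.482585 = 0.125472
Evidence: 0.285598 + 0.162645 + 0.125472 = 0.573715
P(Species A | the observation) = 0.285598 / 0.573715 ≈ 0.4978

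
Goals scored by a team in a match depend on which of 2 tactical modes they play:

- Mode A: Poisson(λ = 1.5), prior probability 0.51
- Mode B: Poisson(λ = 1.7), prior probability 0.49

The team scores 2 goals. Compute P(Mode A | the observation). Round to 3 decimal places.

P(component k | x) = π_k·f_k(x) / marginal(x), where marginal(x) = Σ_j π_j·f_j(x).
Evaluate each component's likelihood at the observed value:
  f_A = 0.251021
  f_B = 0.263978
Weight by the priors:
  π_A·f_A = 0.51 × 0.251021 = 0.128021
  π_B·f_B = 0.49 × 0.263978 = 0.129349
Marginal: 0.128021 + 0.129349 = 0.25737
P(Mode A | the observation) = 0.128021 / 0.25737 ≈ 0.497

0.497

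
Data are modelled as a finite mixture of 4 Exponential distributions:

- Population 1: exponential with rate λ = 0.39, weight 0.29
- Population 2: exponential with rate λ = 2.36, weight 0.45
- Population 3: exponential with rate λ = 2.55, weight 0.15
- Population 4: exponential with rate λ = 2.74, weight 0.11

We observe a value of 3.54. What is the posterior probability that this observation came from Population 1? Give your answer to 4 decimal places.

Posterior ∝ prior × likelihood, so P(k | x) ∝ P(Z=k) f_k(x); normalise over all components.
Evaluate each component's likelihood at the observed value:
  p_1 = 0.0980568
  p_2 = 0.000555446
  p_3 = 0.000306312
  p_4 = 0.000167984
Prior × likelihood for each component:
  P(Z=1)·p_1 = 0.29 × 0.0980568 = 0.0284365
  P(Z=2)·p_2 = 0.45 × 0.000555446 = 0.000249951
  P(Z=3)·p_3 = 0.15 × 0.000306312 = 4.59468e-05
  P(Z=4)·p_4 = 0.11 × 0.000167984 = 1.84782e-05
Denominator: 0.0284365 + 0.000249951 + 4.59468e-05 + 1.84782e-05 = 0.0287508
P(Population 1 | data) = 0.0284365 / 0.0287508 ≈ 0.9891

0.9891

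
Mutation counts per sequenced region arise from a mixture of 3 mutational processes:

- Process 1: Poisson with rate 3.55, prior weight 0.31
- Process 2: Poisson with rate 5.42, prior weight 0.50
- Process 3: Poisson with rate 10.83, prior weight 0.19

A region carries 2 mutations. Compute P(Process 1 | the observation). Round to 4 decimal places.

The responsibility of component k is π_k f_k(x) divided by Σ_j π_j f_j(x).
Poisson probabilities:
  L_1 = 0.181001
  L_2 = 0.0650268
  L_3 = 0.00116096
Prior × likelihood for each component:
  π_1·L_1 = 0.31 × 0.181001 = 0.0561104
  π_2·L_2 = 0.50 × 0.0650268 = 0.0325134
  π_3·L_3 = 0.19 × 0.00116096 = 0.000220583
Marginal: 0.0561104 + 0.0325134 + 0.000220583 = 0.0888443
P(Process 1 | data) ≈ 0.6316

0.6316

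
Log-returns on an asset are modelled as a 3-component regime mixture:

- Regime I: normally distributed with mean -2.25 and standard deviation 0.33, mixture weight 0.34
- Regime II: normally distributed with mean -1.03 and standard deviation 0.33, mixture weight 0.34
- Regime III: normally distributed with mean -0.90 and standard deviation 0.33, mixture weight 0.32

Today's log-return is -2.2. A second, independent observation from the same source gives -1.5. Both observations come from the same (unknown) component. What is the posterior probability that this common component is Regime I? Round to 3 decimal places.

By Bayes' theorem, P(k | x) = P(Z=k) f_k(x) / Σ_j P(Z=j) f_j(x).
Since both observations come from the same component, the likelihood for component k is f_k(x₁)·f_k(x₂).
  f_I = [1.19512] × [0.0913625] = 0.109189
  f_II = [0.00225321] × [0.43845] = 0.00098792
  f_III = [0.000515853] × [0.231502] = 0.000119421
Multiply by the mixture weights:
  P(Z=I)·f_I = 0.34 × 0.109189 = 0.0371243
  P(Z=II)·f_II = 0.34 × 0.00098792 = 0.000335893
  P(Z=III)·f_III = 0.32 × 0.000119421 = 3.82147e-05
Evidence: 0.0371243 + 0.000335893 + 3.82147e-05 = 0.0374984
So the posterior for Regime I is 0.0371243 / 0.0374984 ≈ 0.990.

0.990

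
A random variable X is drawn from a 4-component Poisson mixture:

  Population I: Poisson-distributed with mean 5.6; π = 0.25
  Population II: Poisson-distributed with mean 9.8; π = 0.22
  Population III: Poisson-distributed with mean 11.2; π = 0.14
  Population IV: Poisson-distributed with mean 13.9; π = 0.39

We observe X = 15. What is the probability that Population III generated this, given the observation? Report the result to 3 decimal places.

0.150

P(component k | x) = P(Z=k)·f_k(x) / marginal(x), where marginal(x) = Σ_j P(Z=j)·f_j(x).
Evaluate each component's likelihood at the observed value:
  f_I = 0.000472358
  f_II = 0.0313188
  f_III = 0.0572364
  f_IV = 0.0981814
Prior × likelihood for each component:
  P(Z=I)·f_I = 0.25 × 0.000472358 = 0.00011809
  P(Z=II)·f_II = 0.22 × 0.0313188 = 0.00689014
  P(Z=III)·f_III = 0.14 × 0.0572364 = 0.0080131
  P(Z=IV)·f_IV = 0.39 × 0.0981814 = 0.0382907
Denominator: 0.00011809 + 0.00689014 + 0.0080131 + 0.0382907 = 0.0533121
Responsibility of Population III: 0.0080131 / 0.0533121 ≈ 0.150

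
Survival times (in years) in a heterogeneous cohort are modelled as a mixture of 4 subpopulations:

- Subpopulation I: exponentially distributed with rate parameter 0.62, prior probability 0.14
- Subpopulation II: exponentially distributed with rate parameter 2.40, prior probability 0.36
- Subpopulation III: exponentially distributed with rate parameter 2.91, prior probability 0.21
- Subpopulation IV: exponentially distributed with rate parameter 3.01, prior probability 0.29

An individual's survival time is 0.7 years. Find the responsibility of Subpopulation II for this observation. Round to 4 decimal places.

P(component k | x) = π_k·f_k(x) / marginal(x), where marginal(x) = Σ_j π_j·f_j(x).
Component likelihoods at x = 0.7 years:
  L_I = 0.62·e^(−0.62·0.7) = 0.62·e^(−0.4340) = 0.401706
  L_II = 2.40·e^(−2.40·0.7) = 2.40·e^(−1.6800) = 0.447298
  L_III = 2.91·e^(−2.91·0.7) = 2.91·e^(−2.0370) = 0.37952
  L_IV = 3.01·e^(−3.01·0.7) = 3.01·e^(−2.1070) = 0.366023
Multiply by the mixture weights:
  π_I·L_I = 0.14 × 0.401706 = 0.0562388
  π_II·L_II = 0.36 × 0.447298 = 0.161027
  π_III·L_III = 0.21 × 0.37952 = 0.0796993
  π_IV·L_IV = 0.29 × 0.366023 = 0.106147
Evidence: 0.0562388 + 0.161027 + 0.0796993 + 0.106147 = 0.403112
Responsibility of Subpopulation II: 0.161027 / 0.403112 ≈ 0.3995

0.3995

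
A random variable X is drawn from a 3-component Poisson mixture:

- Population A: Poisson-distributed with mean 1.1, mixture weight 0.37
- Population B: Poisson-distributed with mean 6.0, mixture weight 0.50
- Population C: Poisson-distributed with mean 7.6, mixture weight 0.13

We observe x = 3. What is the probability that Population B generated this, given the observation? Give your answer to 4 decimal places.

Apply Bayes' rule: the posterior for each component is proportional to its prior times its likelihood at x.
Evaluate each component's likelihood at the observed value:
  L_A = 0.0738419
  L_B = 0.0892351
  L_C = 0.0366144
Prior × likelihood for each component:
  w_A·L_A = 0.37 × 0.0738419 = 0.0273215
  w_B·L_B = 0.50 × 0.0892351 = 0.0446175
  w_C·L_C = 0.13 × 0.0366144 = 0.00475987
Normaliser: 0.0273215 + 0.0446175 + 0.00475987 = 0.0766989
P(Population B | 3) = 0.0446175 / 0.0766989 ≈ 0.5817

0.5817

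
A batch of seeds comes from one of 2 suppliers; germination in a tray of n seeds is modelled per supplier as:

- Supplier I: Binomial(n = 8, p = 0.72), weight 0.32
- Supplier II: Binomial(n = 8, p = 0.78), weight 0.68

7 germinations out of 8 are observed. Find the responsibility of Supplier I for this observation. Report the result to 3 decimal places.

By Bayes' theorem, P(k | x) = w_k f_k(x) / Σ_j w_j f_j(x).
Component likelihoods at x = 7 germinations out of 8:
  p_I = 0.224686
  p_II = 0.309154
Unnormalised posteriors:
  w_I·p_I = 0.32 × 0.224686 = 0.0718994
  w_II·p_II = 0.68 × 0.309154 = 0.210225
Sum: 0.0718994 + 0.210225 = 0.282124
Responsibility of Supplier I: 0.0718994 / 0.282124 ≈ 0.255

0.255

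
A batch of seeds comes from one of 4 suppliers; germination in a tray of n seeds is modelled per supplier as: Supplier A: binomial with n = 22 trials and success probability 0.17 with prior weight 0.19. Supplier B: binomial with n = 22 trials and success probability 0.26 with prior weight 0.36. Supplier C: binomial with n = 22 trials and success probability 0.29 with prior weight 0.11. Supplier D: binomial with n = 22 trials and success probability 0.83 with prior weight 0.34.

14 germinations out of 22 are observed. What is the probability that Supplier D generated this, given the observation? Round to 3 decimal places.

Apply Bayes' rule: the posterior for each component is proportional to its prior times its likelihood at x.
Evaluate each component's likelihood at the observed value:
  p_A = 1.21268e-06
  p_B = 0.000185489
  p_C = 0.000614436
  p_D = 0.0164256
Weight by the priors:
  π_A·p_A = 0.19 × 1.21268e-06 = 2.3041e-07
  π_B·p_B = 0.36 × 0.000185489 = 6.67761e-05
  π_C·p_C = 0.11 × 0.000614436 = 6.75879e-05
  π_D·p_D = 0.34 × 0.0164256 = 0.00558472
Normaliser: 2.3041e-07 + 6.67761e-05 + 6.75879e-05 + 0.00558472 = 0.00571931
Responsibility of Supplier D: 0.00558472 / 0.00571931 ≈ 0.976

0.976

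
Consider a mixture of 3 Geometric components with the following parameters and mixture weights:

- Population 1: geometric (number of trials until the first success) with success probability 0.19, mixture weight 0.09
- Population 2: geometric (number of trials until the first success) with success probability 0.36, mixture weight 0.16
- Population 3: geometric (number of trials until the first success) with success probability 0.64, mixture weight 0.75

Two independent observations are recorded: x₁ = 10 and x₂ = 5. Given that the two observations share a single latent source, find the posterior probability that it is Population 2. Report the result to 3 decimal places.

Apply Bayes' rule: the posterior for each component is proportional to its prior times its likelihood at x.
Since both observations come from the same component, the likelihood for component k is f_k(x₁)·f_k(x₂).
  L_1 = [0.028518] × [0.0817888] = 0.00233245
  L_2 = [0.00648518] × [0.060398] = 0.000391692
  L_3 = [6.49984e-05] × [0.0107495] = 6.98703e-07
Unnormalised posteriors:
  π_1·L_1 = 0.09 × 0.00233245 = 0.000209921
  π_2·L_2 = 0.16 × 0.000391692 = 6.26707e-05
  π_3·L_3 = 0.75 × 6.98703e-07 = 5.24027e-07
Denominator: 0.000209921 + 6.26707e-05 + 5.24027e-07 = 0.000273115
P(Population 2 | x₁,x₂) ≈ 0.229

0.229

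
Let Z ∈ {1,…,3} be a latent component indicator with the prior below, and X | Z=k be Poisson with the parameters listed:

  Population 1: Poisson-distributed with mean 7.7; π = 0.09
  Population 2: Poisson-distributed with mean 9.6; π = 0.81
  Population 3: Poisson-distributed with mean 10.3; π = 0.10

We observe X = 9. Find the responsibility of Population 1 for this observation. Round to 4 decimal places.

0.0838

By Bayes' theorem, P(k | x) = w_k f_k(x) / Σ_j w_j f_j(x).
Component likelihoods at x = 9:
  f_1 = e^(−7.7)·7.7^9/9! = 0.118737
  f_2 = e^(−9.6)·9.6^9/9! = 0.129256
  f_3 = e^(−10.3)·10.3^9/9! = 0.120931
Prior × likelihood for each component:
  w_1·f_1 = 0.09 × 0.118737 = 0.0106863
  w_2·f_2 = 0.81 × 0.129256 = 0.104697
  w_3·f_3 = 0.10 × 0.120931 = 0.0120931
Denominator: 0.0106863 + 0.104697 + 0.0120931 = 0.127477
P(Population 1 | the observation) ≈ 0.0838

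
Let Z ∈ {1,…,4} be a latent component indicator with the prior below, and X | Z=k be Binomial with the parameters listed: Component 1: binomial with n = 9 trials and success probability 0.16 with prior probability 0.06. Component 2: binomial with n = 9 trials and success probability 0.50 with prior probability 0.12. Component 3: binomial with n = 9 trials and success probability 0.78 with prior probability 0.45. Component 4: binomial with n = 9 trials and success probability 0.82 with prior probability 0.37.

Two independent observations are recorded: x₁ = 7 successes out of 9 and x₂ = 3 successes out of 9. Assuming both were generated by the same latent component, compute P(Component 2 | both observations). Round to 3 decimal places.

0.636

By Bayes' theorem, P(k | x) = π_k f_k(x) / Σ_j π_j f_j(x).
Since both observations come from the same component, the likelihood for component k is f_k(x₁)·f_k(x₂).
  p_1 = [C(9,7)·0.16^7·0.84^2 = 36·2.68435e-06·0.7056 = 6.81869e-05] × [0.120869] = 8.24168e-06
  p_2 = [C(9,7)·0.50^7·0.50^2 = 36·0.0078125·0.25 = 0.0703125] × [0.164062] = 0.0115356
  p_3 = [C(9,7)·0.78^7·0.22^2 = 36·0.175656·0.0484 = 0.306062] × [0.00451959] = 0.00138328
  p_4 = [C(9,7)·0.82^7·0.18^2 = 36·0.249285·0.0324 = 0.290767] × [0.00157527] = 0.000458037
Weight by the priors:
  π_1·p_1 = 0.06 × 8.24168e-06 = 4.94501e-07
  π_2·p_2 = 0.12 × 0.0115356 = 0.00138428
  π_3·p_3 = 0.45 × 0.00138328 = 0.000622475
  π_4·p_4 = 0.37 × 0.000458037 = 0.000169474
Sum: 4.94501e-07 + 0.00138428 + 0.000622475 + 0.000169474 = 0.00217672
So the posterior for Component 2 is 0.00138428 / 0.00217672 ≈ 0.636.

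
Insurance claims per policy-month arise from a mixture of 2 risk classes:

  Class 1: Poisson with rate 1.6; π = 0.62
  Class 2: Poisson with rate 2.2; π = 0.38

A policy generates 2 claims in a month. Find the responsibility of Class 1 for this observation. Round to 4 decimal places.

Apply Bayes' rule: the posterior for each component is proportional to its prior times its likelihood at x.
Evaluate each component's likelihood at the observed value:
  L_1 = 0.258428
  L_2 = 0.268144
Unnormalised posteriors:
  P(Z=1)·L_1 = 0.62 × 0.258428 = 0.160225
  P(Z=2)·L_2 = 0.38 × 0.268144 = 0.101895
Sum: 0.160225 + 0.101895 = 0.26212
Responsibility of Class 1: 0.160225 / 0.26212 ≈ 0.6113

0.6113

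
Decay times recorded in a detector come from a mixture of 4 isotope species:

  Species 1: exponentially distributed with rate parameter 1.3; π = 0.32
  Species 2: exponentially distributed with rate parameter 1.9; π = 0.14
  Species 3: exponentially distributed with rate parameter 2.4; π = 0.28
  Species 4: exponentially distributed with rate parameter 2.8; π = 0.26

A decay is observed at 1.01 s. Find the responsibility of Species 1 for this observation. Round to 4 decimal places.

Posterior ∝ prior × likelihood, so P(k | x) ∝ π_k f_k(x); normalise over all components.
Exponential densities:
  L_1 = 1.3·e^(−1.3·1.01) = 1.3·e^(−1.3130) = 0.349715
  L_2 = 1.9·e^(−1.9·1.01) = 1.9·e^(−1.9190) = 0.278832
  L_3 = 2.4·e^(−2.4·1.01) = 2.4·e^(−2.4240) = 0.21256
  L_4 = 2.8·e^(−2.8·1.01) = 2.8·e^(−2.8280) = 0.165567
Weight by the priors:
  π_1·L_1 = 0.32 × 0.349715 = 0.111909
  π_2·L_2 = 0.14 × 0.278832 = 0.0390365
  π_3·L_3 = 0.28 × 0.21256 = 0.0595168
  π_4·L_4 = 0.26 × 0.165567 = 0.0430474
Normaliser: 0.111909 + 0.0390365 + 0.0595168 + 0.0430474 = 0.25351
P(Species 1 | data) ≈ 0.4414

0.4414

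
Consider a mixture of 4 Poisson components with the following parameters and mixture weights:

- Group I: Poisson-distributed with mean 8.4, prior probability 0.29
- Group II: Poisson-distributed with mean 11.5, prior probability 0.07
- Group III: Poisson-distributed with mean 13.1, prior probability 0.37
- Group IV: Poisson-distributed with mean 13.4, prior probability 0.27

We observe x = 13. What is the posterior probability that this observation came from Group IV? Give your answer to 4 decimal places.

0.3352

Posterior ∝ prior × likelihood, so P(k | x) ∝ π_k f_k(x); normalise over all components.
Component likelihoods at x = 13:
  L_I = e^(−8.4)·8.4^13/13! = 0.0374349
  L_II = e^(−11.5)·11.5^13/13! = 0.100093
  L_III = e^(−13.1)·13.1^13/13! = 0.109898
  L_IV = e^(−13.4)·13.4^13/13! = 0.109279
Unnormalised posteriors:
  π_I·L_I = 0.29 × 0.0374349 = 0.0108561
  π_II·L_II = 0.07 × 0.100093 = 0.00700653
  π_III·L_III = 0.37 × 0.109898 = 0.0406622
  π_IV·L_IV = 0.27 × 0.109279 = 0.0295053
Marginal: 0.0108561 + 0.00700653 + 0.0406622 + 0.0295053 = 0.0880301
P(Group IV | x) ≈ 0.3352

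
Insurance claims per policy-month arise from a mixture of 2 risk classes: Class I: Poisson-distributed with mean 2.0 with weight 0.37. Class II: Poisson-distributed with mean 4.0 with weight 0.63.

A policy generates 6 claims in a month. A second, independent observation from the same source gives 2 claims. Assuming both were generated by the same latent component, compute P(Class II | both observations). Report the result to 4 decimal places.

Posterior ∝ prior × likelihood, so P(k | x) ∝ π_k f_k(x); normalise over all components.
Since both observations come from the same component, the likelihood for component k is f_k(x₁)·f_k(x₂).
  L_I = [e^(−2.0)·2.0^6/6! = 0.0120298] × [0.270671] = 0.00325611
  L_II = [e^(−4.0)·4.0^6/6! = 0.104196] × [0.146525] = 0.0152673
Weight by the priors:
  π_I·L_I = 0.37 × 0.00325611 = 0.00120476
  π_II·L_II = 0.63 × 0.0152673 = 0.00961838
Denominator: 0.00120476 + 0.00961838 = 0.0108231
So the posterior for Class II is 0.00961838 / 0.0108231 ≈ 0.8887.

0.8887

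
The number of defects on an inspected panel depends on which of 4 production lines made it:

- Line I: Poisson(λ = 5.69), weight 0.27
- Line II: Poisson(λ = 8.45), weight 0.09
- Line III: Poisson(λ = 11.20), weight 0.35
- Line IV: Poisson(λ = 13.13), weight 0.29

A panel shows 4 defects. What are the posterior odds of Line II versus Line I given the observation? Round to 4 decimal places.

0.1026

Only the two components matter; the odds are (π_i f_i(x)) / (π_j f_j(x)).
Evaluate each component's likelihood at the observed value:
  p_I = 0.147605
  p_II = 0.0454388
  p_III = 0.00896526
  p_IV = 0.00245788
Posterior odds = (π_II·p_II) / (π_I·p_I) = (0.09·0.0454388) / (0.27·0.147605) = 0.0040895 / 0.0398535 ≈ 0.1026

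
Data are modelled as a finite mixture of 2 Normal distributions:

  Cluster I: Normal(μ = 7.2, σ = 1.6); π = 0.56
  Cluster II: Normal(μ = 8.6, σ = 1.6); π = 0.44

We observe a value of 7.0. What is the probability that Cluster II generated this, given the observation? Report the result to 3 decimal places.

0.324

The responsibility of component k is π_k f_k(x) divided by Σ_j π_j f_j(x).
Evaluate each component's likelihood at the observed value:
  L_I = (1/(1.6·√(2π)))·exp(−(7.0−7.2)²/(2·1.6²)) = 0.249339·exp(-0.00781) = 0.247399
  L_II = (1/(1.6·√(2π)))·exp(−(7.0−8.6)²/(2·1.6²)) = 0.249339·exp(-0.50000) = 0.151232
Prior × likelihood for each component:
  π_I·L_I = 0.56 × 0.247399 = 0.138543
  π_II·L_II = 0.44 × 0.151232 = 0.0665419
Sum: 0.138543 + 0.0665419 = 0.205085
P(Cluster II | data) = 0.0665419 / 0.205085 ≈ 0.324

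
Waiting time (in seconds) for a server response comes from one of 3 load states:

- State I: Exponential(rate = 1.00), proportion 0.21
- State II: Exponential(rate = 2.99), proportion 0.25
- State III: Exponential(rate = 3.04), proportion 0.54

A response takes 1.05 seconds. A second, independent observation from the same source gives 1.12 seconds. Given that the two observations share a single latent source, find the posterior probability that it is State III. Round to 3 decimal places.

0.199

Apply Bayes' rule: the posterior for each component is proportional to its prior times its likelihood at x.
Since both observations come from the same component, the likelihood for component k is f_k(x₁)·f_k(x₂).
  L_I = [0.349938] × [0.32628] = 0.114178
  L_II = [0.12948] × [0.105028] = 0.0135991
  L_III = [0.124912] × [0.100969] = 0.0126123
Multiply by the mixture weights:
  π_I·L_I = 0.21 × 0.114178 = 0.0239773
  π_II·L_II = 0.25 × 0.0135991 = 0.00339977
  π_III·L_III = 0.54 × 0.0126123 = 0.00681063
Denominator: 0.0239773 + 0.00339977 + 0.00681063 = 0.0341877
So the posterior for State III is 0.00681063 / 0.0341877 ≈ 0.199.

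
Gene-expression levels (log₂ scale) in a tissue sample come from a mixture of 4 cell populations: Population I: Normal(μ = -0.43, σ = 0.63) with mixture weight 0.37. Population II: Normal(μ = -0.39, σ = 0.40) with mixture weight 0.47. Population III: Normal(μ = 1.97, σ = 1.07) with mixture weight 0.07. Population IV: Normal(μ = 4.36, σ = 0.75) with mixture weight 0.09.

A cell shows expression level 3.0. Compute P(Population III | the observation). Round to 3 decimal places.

0.640

The responsibility of component k is π_k f_k(x) divided by Σ_j π_j f_j(x).
Normal densities:
  L_I = 2.31684e-07
  L_II = 2.52414e-16
  L_III = 0.234591
  L_IV = 0.102761
Weight by the priors:
  π_I·L_I = 0.37 × 2.31684e-07 = 8.57231e-08
  π_II·L_II = 0.47 × 2.52414e-16 = 1.18635e-16
  π_III·L_III = 0.07 × 0.234591 = 0.0164214
  π_IV·L_IV = 0.09 × 0.102761 = 0.00924853
Sum: 8.57231e-08 + 1.18635e-16 + 0.0164214 + 0.00924853 = 0.02567
Responsibility of Population III: 0.0164214 / 0.02567 ≈ 0.640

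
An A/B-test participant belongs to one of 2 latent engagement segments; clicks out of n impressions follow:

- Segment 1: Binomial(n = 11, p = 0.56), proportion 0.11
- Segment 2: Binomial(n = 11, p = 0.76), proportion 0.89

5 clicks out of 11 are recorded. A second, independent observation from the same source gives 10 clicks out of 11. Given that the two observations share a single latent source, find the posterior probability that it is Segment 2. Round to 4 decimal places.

Apply Bayes' rule: the posterior for each component is proportional to its prior times its likelihood at x.
Since both observations come from the same component, the likelihood for component k is f_k(x₁)·f_k(x₂).
  f_1 = [C(11,5)·0.56^5·0.44^6 = 462·0.0550732·0.00725631 = 0.184628] × [0.01468] = 0.00271034
  f_2 = [C(11,5)·0.76^5·0.24^6 = 462·0.253553·0.000191103 = 0.022386] × [0.169723] = 0.00379942
Weight by the priors:
  P(Z=1)·f_1 = 0.11 × 0.00271034 = 0.000298137
  P(Z=2)·f_2 = 0.89 × 0.00379942 = 0.00338148
Denominator: 0.000298137 + 0.00338148 = 0.00367962
P(Segment 2 | x) ≈ 0.9190

0.9190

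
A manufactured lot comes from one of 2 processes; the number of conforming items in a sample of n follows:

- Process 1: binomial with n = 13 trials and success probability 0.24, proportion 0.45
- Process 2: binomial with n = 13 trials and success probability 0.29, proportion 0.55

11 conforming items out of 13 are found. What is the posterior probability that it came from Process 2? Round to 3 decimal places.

0.895

By Bayes' theorem, P(k | x) = w_k f_k(x) / Σ_j w_j f_j(x).
Evaluate each component's likelihood at the observed value:
  f_1 = C(13,11)·0.24^11·0.76^2 = 78·1.52168e-07·0.5776 = 6.8556e-06
  f_2 = C(13,11)·0.29^11·0.71^2 = 78·1.22005e-06·0.5041 = 4.79722e-05
Weight by the priors:
  w_1·f_1 = 0.45 × 6.8556e-06 = 3.08502e-06
  w_2·f_2 = 0.55 × 4.79722e-05 = 2.63847e-05
Evidence: 3.08502e-06 + 2.63847e-05 = 2.94697e-05
Responsibility of Process 2: 2.63847e-05 / 2.94697e-05 ≈ 0.895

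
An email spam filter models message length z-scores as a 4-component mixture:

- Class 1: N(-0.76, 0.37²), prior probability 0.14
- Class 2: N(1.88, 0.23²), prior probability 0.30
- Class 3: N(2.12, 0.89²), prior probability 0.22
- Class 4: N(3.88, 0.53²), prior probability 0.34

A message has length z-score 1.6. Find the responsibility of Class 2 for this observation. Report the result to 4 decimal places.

0.7489

Posterior ∝ prior × likelihood, so P(k | x) ∝ P(Z=k) f_k(x); normalise over all components.
Evaluate each component's likelihood at the observed value:
  L_1 = 1.57889e-09
  L_2 = 0.826725
  L_3 = 0.377913
  L_4 = 7.21203e-05
Multiply by the mixture weights:
  P(Z=1)·L_1 = 0.14 × 1.57889e-09 = 2.21045e-10
  P(Z=2)·L_2 = 0.30 × 0.826725 = 0.248017
  P(Z=3)·L_3 = 0.22 × 0.377913 = 0.0831409
  P(Z=4)·L_4 = 0.34 × 7.21203e-05 = 2.45209e-05
Sum: 2.21045e-10 + 0.248017 + 0.0831409 + 2.45209e-05 = 0.331183
P(Class 2 | data) ≈ 0.7489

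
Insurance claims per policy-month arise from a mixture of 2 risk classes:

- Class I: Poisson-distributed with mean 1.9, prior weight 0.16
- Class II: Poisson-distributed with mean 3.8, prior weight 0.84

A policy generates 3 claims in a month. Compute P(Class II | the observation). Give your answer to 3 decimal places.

P(component k | x) = w_k·f_k(x) / marginal(x), where marginal(x) = Σ_j w_j·f_j(x).
Poisson probabilities:
  f_I = 0.170982
  f_II = 0.204588
Weight by the priors:
  w_I·f_I = 0.16 × 0.170982 = 0.0273571
  w_II·f_II = 0.84 × 0.204588 = 0.171854
Sum: 0.0273571 + 0.171854 = 0.199211
Responsibility of Class II: 0.171854 / 0.199211 ≈ 0.863

0.863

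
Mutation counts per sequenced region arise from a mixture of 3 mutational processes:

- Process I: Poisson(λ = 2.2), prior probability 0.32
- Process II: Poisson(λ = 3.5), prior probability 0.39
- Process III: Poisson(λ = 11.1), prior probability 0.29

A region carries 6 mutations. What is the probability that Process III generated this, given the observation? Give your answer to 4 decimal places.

0.2420

Posterior ∝ prior × likelihood, so P(k | x) ∝ π_k f_k(x); normalise over all components.
Evaluate each component's likelihood at the observed value:
  L_I = 0.0174484
  L_II = 0.0770983
  L_III = 0.0392588
Unnormalised posteriors:
  π_I·L_I = 0.32 × 0.0174484 = 0.00558349
  π_II·L_II = 0.39 × 0.0770983 = 0.0300684
  π_III·L_III = 0.29 × 0.0392588 = 0.011385
Denominator: 0.00558349 + 0.0300684 + 0.011385 = 0.0470369
Responsibility of Process III: 0.011385 / 0.0470369 ≈ 0.2420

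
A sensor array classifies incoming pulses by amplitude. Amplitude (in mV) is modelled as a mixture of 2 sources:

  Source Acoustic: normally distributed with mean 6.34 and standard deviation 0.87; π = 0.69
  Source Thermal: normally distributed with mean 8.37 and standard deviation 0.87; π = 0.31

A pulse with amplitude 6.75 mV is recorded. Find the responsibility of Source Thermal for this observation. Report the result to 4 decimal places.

0.0815

Posterior ∝ prior × likelihood, so P(k | x) ∝ π_k f_k(x); normalise over all components.
Component likelihoods at x = 6.75 mV:
  f_Acoustic = (1/(0.87·√(2π)))·exp(−(6.75−6.34)²/(2·0.87²)) = 0.458554·exp(-0.11105) = 0.41036
  f_Thermal = (1/(0.87·√(2π)))·exp(−(6.75−8.37)²/(2·0.87²)) = 0.458554·exp(-1.73365) = 0.0809983
Unnormalised posteriors:
  π_Acoustic·f_Acoustic = 0.69 × 0.41036 = 0.283148
  π_Thermal·f_Thermal = 0.31 × 0.0809983 = 0.0251095
Sum: 0.283148 + 0.0251095 = 0.308258
P(Source Thermal | data) = 0.0251095 / 0.308258 ≈ 0.0815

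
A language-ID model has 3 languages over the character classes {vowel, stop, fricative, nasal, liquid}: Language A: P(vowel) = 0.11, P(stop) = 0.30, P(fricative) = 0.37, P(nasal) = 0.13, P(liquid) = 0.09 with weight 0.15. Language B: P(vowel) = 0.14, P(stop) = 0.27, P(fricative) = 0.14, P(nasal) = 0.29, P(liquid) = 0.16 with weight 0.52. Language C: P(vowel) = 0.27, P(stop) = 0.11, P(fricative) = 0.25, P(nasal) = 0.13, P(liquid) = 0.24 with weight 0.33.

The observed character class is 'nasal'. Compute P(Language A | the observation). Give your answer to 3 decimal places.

0.091

Posterior ∝ prior × likelihood, so P(k | x) ∝ w_k f_k(x); normalise over all components.
Component likelihoods at x = 'nasal':
  p_A = P(nasal | comp) = 0.13
  p_B = P(nasal | comp) = 0.29
  p_C = P(nasal | comp) = 0.13
Unnormalised posteriors:
  w_A·p_A = 0.15 × 0.13 = 0.0195
  w_B·p_B = 0.52 × 0.29 = 0.1508
  w_C·p_C = 0.33 × 0.13 = 0.0429
Denominator: 0.0195 + 0.1508 + 0.0429 = 0.2132
So the posterior for Language A is 0.0195 / 0.2132 ≈ 0.091.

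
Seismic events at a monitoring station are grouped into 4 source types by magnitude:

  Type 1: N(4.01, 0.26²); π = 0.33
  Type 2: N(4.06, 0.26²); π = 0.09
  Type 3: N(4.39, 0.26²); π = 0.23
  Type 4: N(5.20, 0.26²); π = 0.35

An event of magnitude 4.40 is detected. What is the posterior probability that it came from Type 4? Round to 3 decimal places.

The responsibility of component k is w_k f_k(x) divided by Σ_j w_j f_j(x).
Evaluate each component's likelihood at the observed value:
  L_1 = (1/(0.26·√(2π)))·exp(−(4.40−4.01)²/(2·0.26²)) = 1.534393·exp(-1.12500) = 0.498145
  L_2 = (1/(0.26·√(2π)))·exp(−(4.40−4.06)²/(2·0.26²)) = 1.534393·exp(-0.85503) = 0.652532
  L_3 = (1/(0.26·√(2π)))·exp(−(4.40−4.39)²/(2·0.26²)) = 1.534393·exp(-0.00074) = 1.53326
  L_4 = (1/(0.26·√(2π)))·exp(−(4.40−5.20)²/(2·0.26²)) = 1.534393·exp(-4.73373) = 0.0134929
Prior × likelihood for each component:
  w_1·L_1 = 0.33 × 0.498145 = 0.164388
  w_2·L_2 = 0.09 × 0.652532 = 0.0587279
  w_3·L_3 = 0.23 × 1.53326 = 0.35265
  w_4·L_4 = 0.35 × 0.0134929 = 0.00472251
Normaliser: 0.164388 + 0.0587279 + 0.35265 + 0.00472251 = 0.580488
P(Type 4 | x) = 0.00472251 / 0.580488 ≈ 0.008

0.008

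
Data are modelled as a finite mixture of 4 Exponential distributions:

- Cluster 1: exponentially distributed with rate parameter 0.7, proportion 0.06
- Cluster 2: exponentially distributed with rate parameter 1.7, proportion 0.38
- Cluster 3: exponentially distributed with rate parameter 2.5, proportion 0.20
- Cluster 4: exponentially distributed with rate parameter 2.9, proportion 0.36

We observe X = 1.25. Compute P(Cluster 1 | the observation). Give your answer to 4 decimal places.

Apply Bayes' rule: the posterior for each component is proportional to its prior times its likelihood at x.
Component likelihoods at x = 1.25:
  L_1 = 0.7·e^(−0.7·1.25) = 0.7·e^(−0.8750) = 0.291803
  L_2 = 1.7·e^(−1.7·1.25) = 1.7·e^(−2.1250) = 0.203036
  L_3 = 2.5·e^(−2.5·1.25) = 2.5·e^(−3.1250) = 0.109842
  L_4 = 2.9·e^(−2.9·1.25) = 2.9·e^(−3.6250) = 0.0772824
Unnormalised posteriors:
  π_1·L_1 = 0.06 × 0.291803 = 0.0175082
  π_2·L_2 = 0.38 × 0.203036 = 0.0771537
  π_3·L_3 = 0.20 × 0.109842 = 0.0219685
  π_4·L_4 = 0.36 × 0.0772824 = 0.0278217
Marginal: 0.0175082 + 0.0771537 + 0.0219685 + 0.0278217 = 0.144452
P(Cluster 1 | x) ≈ 0.1212

0.1212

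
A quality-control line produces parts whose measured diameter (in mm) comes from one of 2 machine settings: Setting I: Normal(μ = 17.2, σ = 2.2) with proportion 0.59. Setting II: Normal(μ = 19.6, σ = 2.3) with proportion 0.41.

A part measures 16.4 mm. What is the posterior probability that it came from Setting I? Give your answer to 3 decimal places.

Posterior ∝ prior × likelihood, so P(k | x) ∝ π_k f_k(x); normalise over all components.
Evaluate each component's likelihood at the observed value:
  L_I = 0.169736
  L_II = 0.0658938
Weight by the priors:
  π_I·L_I = 0.59 × 0.169736 = 0.100144
  π_II·L_II = 0.41 × 0.0658938 = 0.0270164
Sum: 0.100144 + 0.0270164 = 0.127161
P(Setting I | 16.4 mm) = 0.100144 / 0.127161 ≈ 0.788

0.788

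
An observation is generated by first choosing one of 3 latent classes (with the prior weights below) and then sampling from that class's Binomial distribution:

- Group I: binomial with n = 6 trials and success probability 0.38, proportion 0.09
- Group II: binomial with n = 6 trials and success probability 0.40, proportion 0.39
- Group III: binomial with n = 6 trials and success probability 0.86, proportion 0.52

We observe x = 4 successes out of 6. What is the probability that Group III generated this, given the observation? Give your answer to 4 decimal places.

0.5637

P(component k | x) = P(Z=k)·f_k(x) / marginal(x), where marginal(x) = Σ_j P(Z=j)·f_j(x).
Evaluate each component's likelihood at the observed value:
  L_I = 0.120229
  L_II = 0.13824
  L_III = 0.16082
Multiply by the mixture weights:
  P(Z=I)·L_I = 0.09 × 0.120229 = 0.0108206
  P(Z=II)·L_II = 0.39 × 0.13824 = 0.0539136
  P(Z=III)·L_III = 0.52 × 0.16082 = 0.0836266
Evidence: 0.0108206 + 0.0539136 + 0.0836266 = 0.148361
P(Group III | 4 successes out of 6) = 0.0836266 / 0.148361 ≈ 0.5637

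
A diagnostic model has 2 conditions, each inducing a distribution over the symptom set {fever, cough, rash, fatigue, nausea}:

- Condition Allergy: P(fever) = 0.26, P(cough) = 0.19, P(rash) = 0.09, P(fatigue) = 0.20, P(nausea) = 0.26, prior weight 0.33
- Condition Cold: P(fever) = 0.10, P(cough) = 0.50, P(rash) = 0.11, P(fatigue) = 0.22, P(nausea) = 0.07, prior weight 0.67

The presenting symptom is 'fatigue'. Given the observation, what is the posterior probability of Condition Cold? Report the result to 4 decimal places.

P(component k | x) = w_k·f_k(x) / marginal(x), where marginal(x) = Σ_j w_j·f_j(x).
Evaluate each component's likelihood at the observed value:
  L_Allergy = 0.2
  L_Cold = 0.22
Weight by the priors:
  w_Allergy·L_Allergy = 0.33 × 0.2 = 0.066
  w_Cold·L_Cold = 0.67 × 0.22 = 0.1474
Marginal: 0.066 + 0.1474 = 0.2134
P(Condition Cold | 'fatigue') = 0.1474 / 0.2134 ≈ 0.6907

0.6907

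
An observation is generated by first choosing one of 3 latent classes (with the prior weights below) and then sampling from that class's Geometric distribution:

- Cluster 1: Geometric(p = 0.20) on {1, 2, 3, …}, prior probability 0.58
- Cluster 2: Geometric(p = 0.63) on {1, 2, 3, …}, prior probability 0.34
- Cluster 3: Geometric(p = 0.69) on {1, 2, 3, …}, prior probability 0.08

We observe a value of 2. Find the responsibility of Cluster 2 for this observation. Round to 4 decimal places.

The responsibility of component k is P(Z=k) f_k(x) divided by Σ_j P(Z=j) f_j(x).
Evaluate each component's likelihood at the observed value:
  f_1 = 0.20·(1−0.20)^1 = 0.20·0.8 = 0.16
  f_2 = 0.63·(1−0.63)^1 = 0.63·0.37 = 0.2331
  f_3 = 0.69·(1−0.69)^1 = 0.69·0.31 = 0.2139
Weight by the priors:
  P(Z=1)·f_1 = 0.58 × 0.16 = 0.0928
  P(Z=2)·f_2 = 0.34 × 0.2331 = 0.079254
  P(Z=3)·f_3 = 0.08 × 0.2139 = 0.017112
Denominator: 0.0928 + 0.079254 + 0.017112 = 0.189166
So the posterior for Cluster 2 is 0.079254 / 0.189166 ≈ 0.4190.

0.4190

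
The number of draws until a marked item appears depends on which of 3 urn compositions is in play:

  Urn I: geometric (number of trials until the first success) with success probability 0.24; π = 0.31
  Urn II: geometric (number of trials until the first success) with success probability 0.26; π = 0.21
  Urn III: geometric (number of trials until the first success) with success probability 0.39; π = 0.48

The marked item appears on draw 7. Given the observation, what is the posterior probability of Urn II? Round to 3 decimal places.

0.272

P(component k | x) = π_k·f_k(x) / marginal(x), where marginal(x) = Σ_j π_j·f_j(x).
Geometric probabilities:
  L_I = 0.24·(1−0.24)^6 = 0.24·0.1927 = 0.046248
  L_II = 0.26·(1−0.26)^6 = 0.26·0.164206 = 0.0426937
  L_III = 0.39·(1−0.39)^6 = 0.39·0.0515204 = 0.0200929
Prior × likelihood for each component:
  π_I·L_I = 0.31 × 0.046248 = 0.0143369
  π_II·L_II = 0.21 × 0.0426937 = 0.00896567
  π_III·L_III = 0.48 × 0.0200929 = 0.00964461
Marginal: 0.0143369 + 0.00896567 + 0.00964461 = 0.0329472
P(Urn II | x) = 0.00896567 / 0.0329472 ≈ 0.272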